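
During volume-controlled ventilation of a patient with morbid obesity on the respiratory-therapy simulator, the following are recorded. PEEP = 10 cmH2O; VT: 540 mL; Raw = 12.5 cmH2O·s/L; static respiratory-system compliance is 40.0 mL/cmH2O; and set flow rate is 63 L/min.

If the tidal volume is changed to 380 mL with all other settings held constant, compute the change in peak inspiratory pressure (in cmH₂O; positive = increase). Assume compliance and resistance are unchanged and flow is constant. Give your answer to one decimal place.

PIP = Vt/C + R·V̇ + PEEP (constant-flow equation of motion).
Only the elastic term changes: ΔPIP = ΔVt / C = (380 − 540) / 40.0 = -4.0 cmH2O.

-4.0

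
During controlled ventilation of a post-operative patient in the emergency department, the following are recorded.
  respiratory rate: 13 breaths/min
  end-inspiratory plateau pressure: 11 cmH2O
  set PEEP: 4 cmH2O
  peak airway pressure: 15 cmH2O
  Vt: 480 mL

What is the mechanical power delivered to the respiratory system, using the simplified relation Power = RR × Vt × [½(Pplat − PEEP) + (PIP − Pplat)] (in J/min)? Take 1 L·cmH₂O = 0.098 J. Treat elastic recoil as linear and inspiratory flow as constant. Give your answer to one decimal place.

Per-breath work = Vt × [½(Pplat−PEEP) + (PIP−Pplat)] = 0.480 × [0.5×7.0 + 4.0] = 0.480 × 7.5 = 3.6 L·cmH2O.
Power = 13 × 3.6 = 46.8 L·cmH2O/min.
× 0.098 J/(L·cmH2O) → 4.586 J/min.

4.6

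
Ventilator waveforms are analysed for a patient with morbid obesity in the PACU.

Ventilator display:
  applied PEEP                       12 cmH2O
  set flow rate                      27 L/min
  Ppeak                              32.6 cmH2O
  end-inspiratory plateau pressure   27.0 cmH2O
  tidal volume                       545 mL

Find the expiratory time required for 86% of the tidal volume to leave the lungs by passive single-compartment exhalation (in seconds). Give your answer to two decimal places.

0.89

Flow: 27 L/min ÷ 60 = 0.45 L/s.
R = (PIP − Pplat)/V̇ = (32.6 − 27.0) / 0.45 = 5.6/0.45 = 12.444 cmH2O·s/L.
C = Vt/(Pplat − PEEP) = 545.0 / (27.0 − 12) = 545.0/15.0 = 36.333 mL/cmH2O.
τ = R × C = 12.444 × 0.03633 L/cmH2O = 0.4521 s.
t = −τ·ln(1 − 0.86) = −0.4521·ln(0.14) = 0.8889 s.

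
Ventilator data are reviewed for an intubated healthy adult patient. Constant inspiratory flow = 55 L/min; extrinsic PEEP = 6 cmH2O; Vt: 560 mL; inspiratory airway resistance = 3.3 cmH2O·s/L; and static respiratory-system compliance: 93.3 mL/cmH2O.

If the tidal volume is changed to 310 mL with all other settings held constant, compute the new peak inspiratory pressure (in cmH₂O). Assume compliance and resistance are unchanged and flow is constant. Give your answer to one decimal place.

Flow: 55 L/min ÷ 60 = 0.9167 L/s.
PIP = Vt/C + R·V̇ + PEEP (constant-flow equation of motion).
Only the elastic term changes: ΔPIP = ΔVt / C = (310 − 560) / 93.3 = -2.68 cmH2O.
Original PIP = 560/93.3 + 3.3×0.9167 + 6 = 15.027 cmH2O; new PIP = 15.027 + (-2.68) = 12.347 cmH2O.

12.3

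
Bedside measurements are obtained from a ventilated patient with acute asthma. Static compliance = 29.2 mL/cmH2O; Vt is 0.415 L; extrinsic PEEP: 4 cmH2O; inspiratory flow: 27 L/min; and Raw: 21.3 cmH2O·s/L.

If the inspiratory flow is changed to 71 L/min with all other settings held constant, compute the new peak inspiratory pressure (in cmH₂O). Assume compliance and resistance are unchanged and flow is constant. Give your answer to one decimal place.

Flow: 27 L/min ÷ 60 = 0.45 L/s.
New flow: 71 L/min ÷ 60 = 1.1833 L/s.
PIP = Vt/C + R·V̇ + PEEP (constant-flow equation of motion).
Only the resistive term changes: ΔPIP = R × ΔV̇ = 21.3 × (1.1833 − 0.45) = 21.3 × 0.7333 = 15.619 cmH2O.
Original PIP = 415/29.2 + 21.3×0.45 + 4 = 27.797 cmH2O; new PIP = 27.797 + (15.619) = 43.416 cmH2O.

43.4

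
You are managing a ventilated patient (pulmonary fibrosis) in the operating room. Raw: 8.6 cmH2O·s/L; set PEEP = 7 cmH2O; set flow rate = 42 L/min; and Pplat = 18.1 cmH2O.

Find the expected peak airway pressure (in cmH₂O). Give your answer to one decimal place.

Flow: 42 L/min ÷ 60 = 0.7 L/s.
PIP = Pplat + Raw × flow = 18.1 + 8.6 × 0.7 = 18.1 + 6.02 = 24.12 cmH2O.

24.1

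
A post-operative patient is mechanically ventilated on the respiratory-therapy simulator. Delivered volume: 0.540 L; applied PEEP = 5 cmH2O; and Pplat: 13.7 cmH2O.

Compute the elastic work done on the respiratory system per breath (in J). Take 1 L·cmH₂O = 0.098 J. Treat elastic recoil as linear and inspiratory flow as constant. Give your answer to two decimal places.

0.23

Elastic work ≈ ½ × (Pplat − PEEP) × Vt = 0.5 × (13.7 − 5) × 0.540 L = 0.5 × 8.7 × 0.540 = 2.349 L·cmH2O.
× 0.098 J/(L·cmH2O) → 0.2302 J.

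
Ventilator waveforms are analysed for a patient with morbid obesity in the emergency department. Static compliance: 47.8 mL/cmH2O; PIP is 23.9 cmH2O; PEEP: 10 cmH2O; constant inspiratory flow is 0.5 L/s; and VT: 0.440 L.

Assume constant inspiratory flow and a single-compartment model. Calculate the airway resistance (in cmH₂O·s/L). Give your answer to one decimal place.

9.4

Equation of motion (constant flow): PIP = Vt/C + R·V̇ + PEEP.
R·V̇ = PIP − Vt/C − PEEP = 23.9 − 440/47.8 − 10 = 23.9 − 9.205 − 10 = 4.695 cmH2O.
R = 4.695 / 0.5 = 9.39 cmH2O·s/L.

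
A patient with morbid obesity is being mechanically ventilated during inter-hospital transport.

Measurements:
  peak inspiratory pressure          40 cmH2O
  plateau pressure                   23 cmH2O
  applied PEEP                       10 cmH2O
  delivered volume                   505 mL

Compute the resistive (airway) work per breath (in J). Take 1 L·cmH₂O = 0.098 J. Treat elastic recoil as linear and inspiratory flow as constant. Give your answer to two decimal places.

0.84

With constant inspiratory flow the resistive pressure is constant at PIP − Pplat = 40 − 23 = 17.0 cmH2O, so resistive work = 17.0 × 0.505 = 8.585 L·cmH2O.
× 0.098 J/(L·cmH2O) → 0.8413 J.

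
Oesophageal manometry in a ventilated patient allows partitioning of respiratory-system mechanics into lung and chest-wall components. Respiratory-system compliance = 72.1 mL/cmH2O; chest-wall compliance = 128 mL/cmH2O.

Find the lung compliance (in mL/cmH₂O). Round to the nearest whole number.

1/CL = 1/Crs − 1/Ccw.
1/CL = 1/72.1 − 1/128 = 0.006057.
CL = 165.1 mL/cmH2O.

165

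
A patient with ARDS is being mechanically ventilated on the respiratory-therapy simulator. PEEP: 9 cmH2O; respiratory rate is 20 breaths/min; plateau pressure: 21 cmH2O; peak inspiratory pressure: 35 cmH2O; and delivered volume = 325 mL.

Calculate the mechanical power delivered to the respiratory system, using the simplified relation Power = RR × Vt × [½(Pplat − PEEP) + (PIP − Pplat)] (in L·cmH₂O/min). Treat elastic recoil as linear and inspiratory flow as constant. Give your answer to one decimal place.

130.0

Per-breath work = Vt × [½(Pplat−PEEP) + (PIP−Pplat)] = 0.325 × [0.5×12.0 + 14.0] = 0.325 × 20.0 = 6.5 L·cmH2O.
Power = 20 × 6.5 = 130.0 L·cmH2O/min.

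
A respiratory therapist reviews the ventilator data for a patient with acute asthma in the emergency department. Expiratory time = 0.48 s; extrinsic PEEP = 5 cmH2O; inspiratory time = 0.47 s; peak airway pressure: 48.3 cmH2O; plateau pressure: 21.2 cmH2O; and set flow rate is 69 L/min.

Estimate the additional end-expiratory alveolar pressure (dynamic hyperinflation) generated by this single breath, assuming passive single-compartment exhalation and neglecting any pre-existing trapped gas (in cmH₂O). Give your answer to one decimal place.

Flow: 69 L/min ÷ 60 = 1.15 L/s.
Vt = flow × Ti = 1.15 L/s × 0.47 s × 1000 mL/L = 540.5 mL.
R = (PIP − Pplat)/V̇ = (48.3 − 21.2) / 1.15 = 27.1/1.15 = 23.565 cmH2O·s/L.
C = Vt/(Pplat − PEEP) = 540.5 / (21.2 − 5) = 540.5/16.2 = 33.364 mL/cmH2O.
τ = R × C = 23.565 × 0.03336 L/cmH2O = 0.7861 s.
Fraction remaining = e^(−Te/τ) = e^(−0.48/0.7861) = 0.543; trapped volume = 540.5 × 0.543 = 293.49 mL.
Additional alveolar pressure from trapping ≈ V_trapped / C = 293.49 / 33.364 = 8.797 cmH2O.

8.8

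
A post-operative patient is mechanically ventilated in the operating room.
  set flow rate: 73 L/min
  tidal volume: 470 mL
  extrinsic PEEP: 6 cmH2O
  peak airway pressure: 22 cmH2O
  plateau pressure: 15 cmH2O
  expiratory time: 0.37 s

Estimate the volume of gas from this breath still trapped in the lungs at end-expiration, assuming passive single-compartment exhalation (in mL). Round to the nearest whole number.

137

Flow: 73 L/min ÷ 60 = 1.2167 L/s.
R = (PIP − Pplat)/V̇ = (22 − 15) / 1.2167 = 7.0/1.2167 = 5.753 cmH2O·s/L.
C = Vt/(Pplat − PEEP) = 470.0 / (15 − 6) = 470.0/9.0 = 52.222 mL/cmH2O.
τ = R × C = 5.753 × 0.05222 L/cmH2O = 0.3004 s.
Fraction remaining = e^(−Te/τ) = e^(−0.37/0.3004) = 0.2918.
Trapped volume = 470.0 × 0.2918 = 137.15 mL.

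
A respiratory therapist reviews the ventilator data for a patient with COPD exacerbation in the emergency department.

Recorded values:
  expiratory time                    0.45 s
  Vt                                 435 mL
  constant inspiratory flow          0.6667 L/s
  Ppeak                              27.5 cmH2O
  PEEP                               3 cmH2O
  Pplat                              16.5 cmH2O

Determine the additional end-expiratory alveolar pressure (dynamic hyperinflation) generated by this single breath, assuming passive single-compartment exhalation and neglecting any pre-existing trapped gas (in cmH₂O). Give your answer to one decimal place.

R = (PIP − Pplat)/V̇ = (27.5 − 16.5) / 0.6667 = 11.0/0.6667 = 16.499 cmH2O·s/L.
C = Vt/(Pplat − PEEP) = 435.0 / (16.5 − 3) = 435.0/13.5 = 32.222 mL/cmH2O.
τ = R × C = 16.499 × 0.03222 L/cmH2O = 0.5316 s.
Fraction remaining = e^(−Te/τ) = e^(−0.45/0.5316) = 0.4289; trapped volume = 435.0 × 0.4289 = 186.57 mL.
Additional alveolar pressure from trapping ≈ V_trapped / C = 186.57 / 32.222 = 5.79 cmH2O.

5.8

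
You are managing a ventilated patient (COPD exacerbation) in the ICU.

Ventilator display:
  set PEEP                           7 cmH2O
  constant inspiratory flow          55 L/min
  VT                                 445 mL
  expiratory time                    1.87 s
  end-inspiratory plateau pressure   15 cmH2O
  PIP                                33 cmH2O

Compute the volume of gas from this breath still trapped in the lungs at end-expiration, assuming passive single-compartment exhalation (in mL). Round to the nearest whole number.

Flow: 55 L/min ÷ 60 = 0.9167 L/s.
R = (PIP − Pplat)/V̇ = (33 − 15) / 0.9167 = 18.0/0.9167 = 19.636 cmH2O·s/L.
C = Vt/(Pplat − PEEP) = 445.0 / (15 − 7) = 445.0/8.0 = 55.625 mL/cmH2O.
τ = R × C = 19.636 × 0.05563 L/cmH2O = 1.092 s.
Fraction remaining = e^(−Te/τ) = e^(−1.87/1.092) = 0.1804.
Trapped volume = 445.0 × 0.1804 = 80.278 mL.

80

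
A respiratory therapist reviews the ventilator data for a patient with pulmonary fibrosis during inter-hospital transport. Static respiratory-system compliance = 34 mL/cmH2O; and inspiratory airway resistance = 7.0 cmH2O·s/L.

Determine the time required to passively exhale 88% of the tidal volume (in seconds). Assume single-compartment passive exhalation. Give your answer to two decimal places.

τ = R × C = 7.0 × 34 mL/cmH2O = 7.0 × 0.034 L/cmH2O = 0.238 s.
Exhaled fraction f = 1 − e^(−t/τ) → t = −τ·ln(1 − f) = −0.238·ln(0.12) = 0.5046 s.

0.50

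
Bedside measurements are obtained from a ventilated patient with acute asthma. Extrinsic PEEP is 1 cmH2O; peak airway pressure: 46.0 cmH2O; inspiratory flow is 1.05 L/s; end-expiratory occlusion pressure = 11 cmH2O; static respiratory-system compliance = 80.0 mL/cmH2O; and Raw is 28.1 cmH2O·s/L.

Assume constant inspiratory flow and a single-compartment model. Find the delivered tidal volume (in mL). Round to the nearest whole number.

440

Total PEEP = 11 cmH2O (set 1 + intrinsic 10); this is the baseline alveolar pressure.
Equation of motion (constant flow): PIP = Vt/C + R·V̇ + PEEP.
Vt/C = PIP − R·V̇ − PEEP = 46.0 − 29.505 − 11 = 5.495 cmH2O.
Vt = C × 5.495 = 80.0 × 5.495 = 439.6 mL.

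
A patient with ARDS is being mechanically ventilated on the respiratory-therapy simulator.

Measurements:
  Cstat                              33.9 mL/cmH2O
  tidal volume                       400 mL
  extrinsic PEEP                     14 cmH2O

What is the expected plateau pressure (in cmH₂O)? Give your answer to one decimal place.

25.8

Pplat = PEEP + Vt / Cstat = 14 + 400 / 33.9 = 14 + 11.799 = 25.799 cmH2O.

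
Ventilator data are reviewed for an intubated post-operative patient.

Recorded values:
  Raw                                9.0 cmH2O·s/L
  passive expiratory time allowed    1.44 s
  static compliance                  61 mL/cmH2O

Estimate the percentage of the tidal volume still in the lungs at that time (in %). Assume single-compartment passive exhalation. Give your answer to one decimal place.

7.3

τ = R × C = 9.0 × 61 mL/cmH2O = 9.0 × 0.061 L/cmH2O = 0.549 s.
Passive exhalation: V(t)/V₀ = e^(−t/τ) = e^(−1.44/0.549) = 0.07259.
Fraction remaining = 0.07259 → 7.259%.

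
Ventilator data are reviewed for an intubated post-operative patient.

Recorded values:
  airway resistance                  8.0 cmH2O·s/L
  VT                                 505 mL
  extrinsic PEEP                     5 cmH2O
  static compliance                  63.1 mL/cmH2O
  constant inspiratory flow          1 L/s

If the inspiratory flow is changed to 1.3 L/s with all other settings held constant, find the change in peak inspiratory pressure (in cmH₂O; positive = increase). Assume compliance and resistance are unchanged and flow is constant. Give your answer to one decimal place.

2.4

PIP = Vt/C + R·V̇ + PEEP (constant-flow equation of motion).
Only the resistive term changes: ΔPIP = R × ΔV̇ = 8.0 × (1.3 − 1) = 8.0 × 0.3 = 2.4 cmH2O.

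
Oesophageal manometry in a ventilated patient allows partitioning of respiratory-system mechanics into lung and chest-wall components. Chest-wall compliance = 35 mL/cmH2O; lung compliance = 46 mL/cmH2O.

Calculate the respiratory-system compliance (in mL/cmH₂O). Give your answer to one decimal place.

19.9

Lung and chest wall are elastances in series: 1/Crs = 1/CL + 1/Ccw.
1/Crs = 1/46 + 1/35 = 0.05031.
Crs = 19.877 mL/cmH2O.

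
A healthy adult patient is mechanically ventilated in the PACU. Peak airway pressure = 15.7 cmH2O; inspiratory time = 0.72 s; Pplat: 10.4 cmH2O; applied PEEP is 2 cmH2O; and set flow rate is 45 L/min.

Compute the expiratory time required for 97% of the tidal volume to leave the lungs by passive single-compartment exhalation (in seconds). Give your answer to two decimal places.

1.59

Flow: 45 L/min ÷ 60 = 0.75 L/s.
Vt = flow × Ti = 0.75 L/s × 0.72 s × 1000 mL/L = 540.0 mL.
R = (PIP − Pplat)/V̇ = (15.7 − 10.4) / 0.75 = 5.3/0.75 = 7.067 cmH2O·s/L.
C = Vt/(Pplat − PEEP) = 540.0 / (10.4 − 2) = 540.0/8.4 = 64.286 mL/cmH2O.
τ = R × C = 7.067 × 0.06429 L/cmH2O = 0.4543 s.
t = −τ·ln(1 − 0.97) = −0.4543·ln(0.03) = 1.593 s.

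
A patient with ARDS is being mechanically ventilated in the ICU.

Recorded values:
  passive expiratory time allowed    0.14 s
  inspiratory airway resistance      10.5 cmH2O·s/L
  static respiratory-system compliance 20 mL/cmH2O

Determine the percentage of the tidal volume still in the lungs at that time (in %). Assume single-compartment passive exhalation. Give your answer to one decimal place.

51.3

τ = R × C = 10.5 × 20 mL/cmH2O = 10.5 × 0.020 L/cmH2O = 0.21 s.
Passive exhalation: V(t)/V₀ = e^(−t/τ) = e^(−0.14/0.21) = 0.5134.
Fraction remaining = 0.5134 → 51.34%.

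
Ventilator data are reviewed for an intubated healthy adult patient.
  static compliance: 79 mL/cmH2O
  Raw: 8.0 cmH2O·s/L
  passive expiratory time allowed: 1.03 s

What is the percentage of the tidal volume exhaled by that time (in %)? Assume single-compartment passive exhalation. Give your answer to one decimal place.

τ = R × C = 8.0 × 79 mL/cmH2O = 8.0 × 0.079 L/cmH2O = 0.632 s.
Passive exhalation: V(t)/V₀ = e^(−t/τ) = e^(−1.03/0.632) = 0.196.
Fraction exhaled = 1 − 0.196 = 0.804 → 80.4%.

80.4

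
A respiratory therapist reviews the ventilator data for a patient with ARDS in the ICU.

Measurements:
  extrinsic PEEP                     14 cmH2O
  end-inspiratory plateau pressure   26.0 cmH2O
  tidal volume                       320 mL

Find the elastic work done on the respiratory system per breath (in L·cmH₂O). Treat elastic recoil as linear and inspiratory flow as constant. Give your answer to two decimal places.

Elastic work ≈ ½ × (Pplat − PEEP) × Vt = 0.5 × (26.0 − 14) × 0.320 L = 0.5 × 12.0 × 0.320 = 1.92 L·cmH2O.

1.92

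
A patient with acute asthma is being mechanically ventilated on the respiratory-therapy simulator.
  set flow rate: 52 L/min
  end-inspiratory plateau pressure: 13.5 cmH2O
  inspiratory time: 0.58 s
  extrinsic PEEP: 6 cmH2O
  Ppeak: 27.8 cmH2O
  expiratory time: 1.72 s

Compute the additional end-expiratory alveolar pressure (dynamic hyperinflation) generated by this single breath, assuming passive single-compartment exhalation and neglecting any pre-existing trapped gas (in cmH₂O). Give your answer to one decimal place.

1.6

Flow: 52 L/min ÷ 60 = 0.8667 L/s.
Vt = flow × Ti = 0.8667 L/s × 0.58 s × 1000 mL/L = 502.69 mL.
R = (PIP − Pplat)/V̇ = (27.8 − 13.5) / 0.8667 = 14.3/0.8667 = 16.499 cmH2O·s/L.
C = Vt/(Pplat − PEEP) = 502.69 / (13.5 − 6) = 502.69/7.5 = 67.025 mL/cmH2O.
τ = R × C = 16.499 × 0.06703 L/cmH2O = 1.106 s.
Fraction remaining = e^(−Te/τ) = e^(−1.72/1.106) = 0.2112; trapped volume = 502.69 × 0.2112 = 106.17 mL.
Additional alveolar pressure from trapping ≈ V_trapped / C = 106.17 / 67.025 = 1.584 cmH2O.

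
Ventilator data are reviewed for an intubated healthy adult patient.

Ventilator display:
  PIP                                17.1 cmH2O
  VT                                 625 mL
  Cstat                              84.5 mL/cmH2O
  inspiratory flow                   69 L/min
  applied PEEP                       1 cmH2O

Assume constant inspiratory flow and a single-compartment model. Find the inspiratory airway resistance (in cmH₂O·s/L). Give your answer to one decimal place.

7.6

Flow: 69 L/min ÷ 60 = 1.15 L/s.
Equation of motion (constant flow): PIP = Vt/C + R·V̇ + PEEP.
R·V̇ = PIP − Vt/C − PEEP = 17.1 − 625/84.5 − 1 = 17.1 − 7.396 − 1 = 8.704 cmH2O.
R = 8.704 / 1.15 = 7.569 cmH2O·s/L.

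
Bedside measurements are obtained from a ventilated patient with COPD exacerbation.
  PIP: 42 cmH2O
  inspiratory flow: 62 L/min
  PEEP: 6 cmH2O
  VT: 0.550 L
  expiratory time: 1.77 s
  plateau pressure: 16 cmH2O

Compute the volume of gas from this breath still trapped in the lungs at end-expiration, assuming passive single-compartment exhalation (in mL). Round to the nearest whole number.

153

Flow: 62 L/min ÷ 60 = 1.0333 L/s.
R = (PIP − Pplat)/V̇ = (42 − 16) / 1.0333 = 26.0/1.0333 = 25.162 cmH2O·s/L.
C = Vt/(Pplat − PEEP) = 550.0 / (16 − 6) = 550.0/10.0 = 55.0 mL/cmH2O.
τ = R × C = 25.162 × 0.055 L/cmH2O = 1.384 s.
Fraction remaining = e^(−Te/τ) = e^(−1.77/1.384) = 0.2783.
Trapped volume = 550.0 × 0.2783 = 153.07 mL.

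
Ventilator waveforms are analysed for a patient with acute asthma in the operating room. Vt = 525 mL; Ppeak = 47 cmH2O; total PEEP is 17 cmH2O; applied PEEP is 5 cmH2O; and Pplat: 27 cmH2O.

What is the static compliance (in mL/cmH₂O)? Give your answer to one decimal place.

52.5

End-expiratory occlusion gives total PEEP = 17 cmH2O (intrinsic PEEP = 17 − 5 = 12). Use total PEEP for the elastic gradient.
Cstat = Vt / (Pplat − PEEPtotal) = 525 / (27 − 17) = 525 / 10.0 = 52.5 mL/cmH2O.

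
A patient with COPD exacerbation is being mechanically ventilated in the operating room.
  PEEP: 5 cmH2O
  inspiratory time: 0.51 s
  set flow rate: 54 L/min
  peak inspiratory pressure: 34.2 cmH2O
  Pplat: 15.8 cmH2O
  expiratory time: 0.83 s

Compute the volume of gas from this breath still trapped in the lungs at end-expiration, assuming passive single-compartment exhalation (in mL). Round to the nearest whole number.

177

Flow: 54 L/min ÷ 60 = 0.9 L/s.
Vt = flow × Ti = 0.9 L/s × 0.51 s × 1000 mL/L = 459.0 mL.
R = (PIP − Pplat)/V̇ = (34.2 − 15.8) / 0.9 = 18.4/0.9 = 20.444 cmH2O·s/L.
C = Vt/(Pplat − PEEP) = 459.0 / (15.8 − 5) = 459.0/10.8 = 42.5 mL/cmH2O.
τ = R × C = 20.444 × 0.0425 L/cmH2O = 0.8689 s.
Fraction remaining = e^(−Te/τ) = e^(−0.83/0.8689) = 0.3847.
Trapped volume = 459.0 × 0.3847 = 176.58 mL.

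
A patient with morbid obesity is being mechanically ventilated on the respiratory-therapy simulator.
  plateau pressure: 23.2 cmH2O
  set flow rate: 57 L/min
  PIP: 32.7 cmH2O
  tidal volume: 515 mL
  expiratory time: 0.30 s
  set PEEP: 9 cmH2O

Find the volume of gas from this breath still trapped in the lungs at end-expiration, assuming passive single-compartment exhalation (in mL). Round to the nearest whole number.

225

Flow: 57 L/min ÷ 60 = 0.95 L/s.
R = (PIP − Pplat)/V̇ = (32.7 − 23.2) / 0.95 = 9.5/0.95 = 10.0 cmH2O·s/L.
C = Vt/(Pplat − PEEP) = 515.0 / (23.2 − 9) = 515.0/14.2 = 36.268 mL/cmH2O.
τ = R × C = 10.0 × 0.03627 L/cmH2O = 0.3627 s.
Fraction remaining = e^(−Te/τ) = e^(−0.30/0.3627) = 0.4373.
Trapped volume = 515.0 × 0.4373 = 225.21 mL.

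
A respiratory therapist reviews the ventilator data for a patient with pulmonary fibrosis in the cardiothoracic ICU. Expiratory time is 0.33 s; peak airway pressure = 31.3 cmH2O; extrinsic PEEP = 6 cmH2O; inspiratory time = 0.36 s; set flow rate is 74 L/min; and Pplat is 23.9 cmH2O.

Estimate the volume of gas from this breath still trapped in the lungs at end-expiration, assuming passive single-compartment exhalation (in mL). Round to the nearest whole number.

Flow: 74 L/min ÷ 60 = 1.2333 L/s.
Vt = flow × Ti = 1.2333 L/s × 0.36 s × 1000 mL/L = 443.99 mL.
R = (PIP − Pplat)/V̇ = (31.3 − 23.9) / 1.2333 = 7.4/1.2333 = 6.0 cmH2O·s/L.
C = Vt/(Pplat − PEEP) = 443.99 / (23.9 − 6) = 443.99/17.9 = 24.804 mL/cmH2O.
τ = R × C = 6.0 × 0.0248 L/cmH2O = 0.1488 s.
Fraction remaining = e^(−Te/τ) = e^(−0.33/0.1488) = 0.1089.
Trapped volume = 443.99 × 0.1089 = 48.351 mL.

48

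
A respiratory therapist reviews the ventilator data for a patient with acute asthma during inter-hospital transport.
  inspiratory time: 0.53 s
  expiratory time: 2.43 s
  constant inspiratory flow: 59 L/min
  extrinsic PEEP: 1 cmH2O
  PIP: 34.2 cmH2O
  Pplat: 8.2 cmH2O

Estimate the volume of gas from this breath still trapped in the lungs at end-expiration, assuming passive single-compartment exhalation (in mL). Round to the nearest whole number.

Flow: 59 L/min ÷ 60 = 0.9833 L/s.
Vt = flow × Ti = 0.9833 L/s × 0.53 s × 1000 mL/L = 521.15 mL.
R = (PIP − Pplat)/V̇ = (34.2 − 8.2) / 0.9833 = 26.0/0.9833 = 26.442 cmH2O·s/L.
C = Vt/(Pplat − PEEP) = 521.15 / (8.2 − 1) = 521.15/7.2 = 72.382 mL/cmH2O.
τ = R × C = 26.442 × 0.07238 L/cmH2O = 1.914 s.
Fraction remaining = e^(−Te/τ) = e^(−2.43/1.914) = 0.2809.
Trapped volume = 521.15 × 0.2809 = 146.39 mL.

146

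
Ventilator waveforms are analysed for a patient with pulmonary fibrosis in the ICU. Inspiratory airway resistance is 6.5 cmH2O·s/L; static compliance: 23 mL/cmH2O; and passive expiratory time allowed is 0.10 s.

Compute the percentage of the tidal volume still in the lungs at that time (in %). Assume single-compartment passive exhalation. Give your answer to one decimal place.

τ = R × C = 6.5 × 23 mL/cmH2O = 6.5 × 0.023 L/cmH2O = 0.1495 s.
Passive exhalation: V(t)/V₀ = e^(−t/τ) = e^(−0.10/0.1495) = 0.5123.
Fraction remaining = 0.5123 → 51.23%.

51.2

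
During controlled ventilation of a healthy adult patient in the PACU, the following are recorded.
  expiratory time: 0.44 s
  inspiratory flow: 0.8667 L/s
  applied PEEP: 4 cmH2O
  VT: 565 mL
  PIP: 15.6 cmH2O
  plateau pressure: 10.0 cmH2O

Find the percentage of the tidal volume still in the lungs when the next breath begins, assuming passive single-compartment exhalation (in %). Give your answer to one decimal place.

48.5

R = (PIP − Pplat)/V̇ = (15.6 − 10.0) / 0.8667 = 5.6/0.8667 = 6.461 cmH2O·s/L.
C = Vt/(Pplat − PEEP) = 565.0 / (10.0 − 4) = 565.0/6.0 = 94.167 mL/cmH2O.
τ = R × C = 6.461 × 0.09417 L/cmH2O = 0.6084 s.
Fraction remaining at end-expiration = e^(−Te/τ) = e^(−0.44/0.6084) = 0.4852 → 48.52%.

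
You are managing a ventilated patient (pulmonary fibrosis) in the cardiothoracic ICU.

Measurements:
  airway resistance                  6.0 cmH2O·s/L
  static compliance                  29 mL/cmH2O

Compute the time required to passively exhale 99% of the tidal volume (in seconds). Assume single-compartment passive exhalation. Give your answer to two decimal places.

τ = R × C = 6.0 × 29 mL/cmH2O = 6.0 × 0.029 L/cmH2O = 0.174 s.
Exhaled fraction f = 1 − e^(−t/τ) → t = −τ·ln(1 − f) = −0.174·ln(0.01) = 0.8013 s.

0.80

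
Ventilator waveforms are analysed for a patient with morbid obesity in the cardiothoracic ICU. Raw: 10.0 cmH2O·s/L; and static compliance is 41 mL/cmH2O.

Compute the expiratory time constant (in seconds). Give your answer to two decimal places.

0.41

τ = R × C = 10.0 × 41 mL/cmH2O = 10.0 × 0.041 L/cmH2O = 0.41 s.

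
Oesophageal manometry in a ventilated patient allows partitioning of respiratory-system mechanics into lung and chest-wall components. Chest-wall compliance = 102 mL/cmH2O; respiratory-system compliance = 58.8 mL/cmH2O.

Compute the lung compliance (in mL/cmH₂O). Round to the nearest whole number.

139

1/CL = 1/Crs − 1/Ccw.
1/CL = 1/58.8 − 1/102 = 0.007203.
CL = 138.83 mL/cmH2O.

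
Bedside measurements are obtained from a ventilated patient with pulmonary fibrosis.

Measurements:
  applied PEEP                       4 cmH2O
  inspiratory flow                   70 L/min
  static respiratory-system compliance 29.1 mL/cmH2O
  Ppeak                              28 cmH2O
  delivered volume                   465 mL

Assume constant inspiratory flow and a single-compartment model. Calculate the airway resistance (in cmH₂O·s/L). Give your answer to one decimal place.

6.9

Flow: 70 L/min ÷ 60 = 1.1667 L/s.
Equation of motion (constant flow): PIP = Vt/C + R·V̇ + PEEP.
R·V̇ = PIP − Vt/C − PEEP = 28 − 465/29.1 − 4 = 28 − 15.979 − 4 = 8.021 cmH2O.
R = 8.021 / 1.1667 = 6.875 cmH2O·s/L.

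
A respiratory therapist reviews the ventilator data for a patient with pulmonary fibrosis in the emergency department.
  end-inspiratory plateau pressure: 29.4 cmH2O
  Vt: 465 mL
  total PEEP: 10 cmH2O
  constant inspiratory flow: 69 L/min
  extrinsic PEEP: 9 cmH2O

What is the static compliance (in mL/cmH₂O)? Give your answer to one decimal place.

End-expiratory occlusion gives total PEEP = 10 cmH2O (intrinsic PEEP = 10 − 9 = 1). Use total PEEP for the elastic gradient.
Cstat = Vt / (Pplat − PEEPtotal) = 465 / (29.4 − 10) = 465 / 19.4 = 23.969 mL/cmH2O.

24.0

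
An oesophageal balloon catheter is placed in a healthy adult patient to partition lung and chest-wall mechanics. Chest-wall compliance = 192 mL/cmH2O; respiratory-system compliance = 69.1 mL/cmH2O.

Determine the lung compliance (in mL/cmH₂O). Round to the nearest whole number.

108

1/CL = 1/Crs − 1/Ccw.
1/CL = 1/69.1 − 1/192 = 0.009263.
CL = 107.96 mL/cmH2O.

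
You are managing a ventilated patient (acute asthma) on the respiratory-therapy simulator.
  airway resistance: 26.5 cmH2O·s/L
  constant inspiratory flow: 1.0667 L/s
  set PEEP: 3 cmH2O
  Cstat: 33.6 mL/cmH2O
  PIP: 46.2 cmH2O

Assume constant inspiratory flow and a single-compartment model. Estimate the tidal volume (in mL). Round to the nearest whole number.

502

Equation of motion (constant flow): PIP = Vt/C + R·V̇ + PEEP.
Vt/C = PIP − R·V̇ − PEEP = 46.2 − 28.268 − 3 = 14.932 cmH2O.
Vt = C × 14.932 = 33.6 × 14.932 = 501.72 mL.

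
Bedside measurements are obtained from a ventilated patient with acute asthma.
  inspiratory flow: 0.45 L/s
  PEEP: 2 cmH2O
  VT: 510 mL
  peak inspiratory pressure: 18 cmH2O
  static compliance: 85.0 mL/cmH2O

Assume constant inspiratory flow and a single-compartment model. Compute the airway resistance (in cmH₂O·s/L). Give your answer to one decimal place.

Equation of motion (constant flow): PIP = Vt/C + R·V̇ + PEEP.
R·V̇ = PIP − Vt/C − PEEP = 18 − 510/85.0 − 2 = 18 − 6.0 − 2 = 10.0 cmH2O.
R = 10.0 / 0.45 = 22.222 cmH2O·s/L.

22.2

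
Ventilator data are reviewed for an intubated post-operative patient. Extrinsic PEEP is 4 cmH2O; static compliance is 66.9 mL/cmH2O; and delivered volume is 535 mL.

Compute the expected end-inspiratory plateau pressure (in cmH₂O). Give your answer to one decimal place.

12.0

Pplat = PEEP + Vt / Cstat = 4 + 535 / 66.9 = 4 + 7.997 = 11.997 cmH2O.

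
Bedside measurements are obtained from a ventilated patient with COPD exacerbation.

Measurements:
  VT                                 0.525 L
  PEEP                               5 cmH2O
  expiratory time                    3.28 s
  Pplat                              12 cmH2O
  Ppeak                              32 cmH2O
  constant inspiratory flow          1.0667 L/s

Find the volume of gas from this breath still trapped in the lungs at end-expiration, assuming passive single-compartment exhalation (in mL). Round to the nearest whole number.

R = (PIP − Pplat)/V̇ = (32 − 12) / 1.0667 = 20.0/1.0667 = 18.749 cmH2O·s/L.
C = Vt/(Pplat − PEEP) = 525.0 / (12 − 5) = 525.0/7.0 = 75.0 mL/cmH2O.
τ = R × C = 18.749 × 0.075 L/cmH2O = 1.406 s.
Fraction remaining = e^(−Te/τ) = e^(−3.28/1.406) = 0.09702.
Trapped volume = 525.0 × 0.09702 = 50.936 mL.

51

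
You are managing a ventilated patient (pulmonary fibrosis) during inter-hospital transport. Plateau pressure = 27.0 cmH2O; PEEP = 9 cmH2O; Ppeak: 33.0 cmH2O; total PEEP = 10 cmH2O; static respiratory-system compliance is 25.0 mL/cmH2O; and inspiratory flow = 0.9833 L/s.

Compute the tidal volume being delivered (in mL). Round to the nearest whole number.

425

End-expiratory occlusion gives total PEEP = 10 cmH2O (intrinsic PEEP = 10 − 9 = 1). Use total PEEP for the elastic gradient.
Vt = Cstat × (Pplat − PEEPtotal) = 25.0 × (27.0 − 10) = 25.0 × 17.0 = 425.0 mL.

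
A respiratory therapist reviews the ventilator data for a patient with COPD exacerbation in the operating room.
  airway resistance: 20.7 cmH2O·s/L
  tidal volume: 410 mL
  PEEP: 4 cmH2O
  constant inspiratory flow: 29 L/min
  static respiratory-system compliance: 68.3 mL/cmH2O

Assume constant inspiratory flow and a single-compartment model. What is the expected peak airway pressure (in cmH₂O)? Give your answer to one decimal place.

Flow: 29 L/min ÷ 60 = 0.4833 L/s.
Equation of motion (constant flow): PIP = Vt/C + R·V̇ + PEEP.
PIP = 410/68.3 + 20.7×0.4833 + 4 = 6.003 + 10.004 + 4 = 20.007 cmH2O.

20.0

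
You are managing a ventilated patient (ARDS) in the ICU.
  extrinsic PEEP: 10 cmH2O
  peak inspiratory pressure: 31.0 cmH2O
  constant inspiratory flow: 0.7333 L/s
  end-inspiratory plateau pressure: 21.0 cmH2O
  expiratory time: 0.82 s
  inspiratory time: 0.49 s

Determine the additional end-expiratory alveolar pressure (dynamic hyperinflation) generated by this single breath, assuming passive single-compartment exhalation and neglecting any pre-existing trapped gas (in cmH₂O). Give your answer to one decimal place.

1.7

Vt = flow × Ti = 0.7333 L/s × 0.49 s × 1000 mL/L = 359.32 mL.
R = (PIP − Pplat)/V̇ = (31.0 − 21.0) / 0.7333 = 10.0/0.7333 = 13.637 cmH2O·s/L.
C = Vt/(Pplat − PEEP) = 359.32 / (21.0 − 10) = 359.32/11.0 = 32.665 mL/cmH2O.
τ = R × C = 13.637 × 0.03267 L/cmH2O = 0.4455 s.
Fraction remaining = e^(−Te/τ) = e^(−0.82/0.4455) = 0.1587; trapped volume = 359.32 × 0.1587 = 57.024 mL.
Additional alveolar pressure from trapping ≈ V_trapped / C = 57.024 / 32.665 = 1.746 cmH2O.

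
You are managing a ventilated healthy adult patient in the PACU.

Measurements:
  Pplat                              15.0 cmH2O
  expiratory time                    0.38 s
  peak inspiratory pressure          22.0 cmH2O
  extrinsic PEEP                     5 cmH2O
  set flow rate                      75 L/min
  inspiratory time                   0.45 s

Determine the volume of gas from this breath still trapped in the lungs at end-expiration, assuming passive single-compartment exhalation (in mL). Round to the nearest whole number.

Flow: 75 L/min ÷ 60 = 1.25 L/s.
Vt = flow × Ti = 1.25 L/s × 0.45 s × 1000 mL/L = 562.5 mL.
R = (PIP − Pplat)/V̇ = (22.0 − 15.0) / 1.25 = 7.0/1.25 = 5.6 cmH2O·s/L.
C = Vt/(Pplat − PEEP) = 562.5 / (15.0 − 5) = 562.5/10.0 = 56.25 mL/cmH2O.
τ = R × C = 5.6 × 0.05625 L/cmH2O = 0.315 s.
Fraction remaining = e^(−Te/τ) = e^(−0.38/0.315) = 0.2993.
Trapped volume = 562.5 × 0.2993 = 168.36 mL.

168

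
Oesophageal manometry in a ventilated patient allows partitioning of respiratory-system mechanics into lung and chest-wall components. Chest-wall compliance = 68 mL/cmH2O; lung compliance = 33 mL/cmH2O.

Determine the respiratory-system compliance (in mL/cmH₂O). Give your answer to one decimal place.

Lung and chest wall are elastances in series: 1/Crs = 1/CL + 1/Ccw.
1/Crs = 1/33 + 1/68 = 0.04501.
Crs = 22.217 mL/cmH2O.

22.2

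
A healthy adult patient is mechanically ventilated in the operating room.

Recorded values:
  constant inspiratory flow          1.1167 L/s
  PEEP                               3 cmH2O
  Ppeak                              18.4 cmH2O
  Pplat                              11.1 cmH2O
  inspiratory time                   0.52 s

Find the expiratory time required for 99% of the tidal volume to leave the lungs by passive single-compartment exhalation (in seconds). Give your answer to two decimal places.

2.16

Vt = flow × Ti = 1.1167 L/s × 0.52 s × 1000 mL/L = 580.68 mL.
R = (PIP − Pplat)/V̇ = (18.4 − 11.1) / 1.1167 = 7.3/1.1167 = 6.537 cmH2O·s/L.
C = Vt/(Pplat − PEEP) = 580.68 / (11.1 − 3) = 580.68/8.1 = 71.689 mL/cmH2O.
τ = R × C = 6.537 × 0.07169 L/cmH2O = 0.4686 s.
t = −τ·ln(1 − 0.99) = −0.4686·ln(0.01) = 2.158 s.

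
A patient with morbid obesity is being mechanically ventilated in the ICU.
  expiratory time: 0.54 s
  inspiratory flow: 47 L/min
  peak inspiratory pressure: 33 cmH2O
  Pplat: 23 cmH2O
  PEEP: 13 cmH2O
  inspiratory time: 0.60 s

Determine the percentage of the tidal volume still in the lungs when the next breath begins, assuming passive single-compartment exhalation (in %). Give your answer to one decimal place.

Flow: 47 L/min ÷ 60 = 0.7833 L/s.
Vt = flow × Ti = 0.7833 L/s × 0.60 s × 1000 mL/L = 469.98 mL.
R = (PIP − Pplat)/V̇ = (33 − 23) / 0.7833 = 10.0/0.7833 = 12.767 cmH2O·s/L.
C = Vt/(Pplat − PEEP) = 469.98 / (23 − 13) = 469.98/10.0 = 46.998 mL/cmH2O.
τ = R × C = 12.767 × 0.047 L/cmH2O = 0.6 s.
Fraction remaining at end-expiration = e^(−Te/τ) = e^(−0.54/0.6) = 0.4066 → 40.66%.

40.7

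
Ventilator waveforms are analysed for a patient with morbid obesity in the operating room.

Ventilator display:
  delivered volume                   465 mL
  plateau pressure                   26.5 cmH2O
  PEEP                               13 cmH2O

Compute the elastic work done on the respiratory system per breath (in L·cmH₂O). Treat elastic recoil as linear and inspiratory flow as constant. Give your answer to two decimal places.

3.14

Elastic work ≈ ½ × (Pplat − PEEP) × Vt = 0.5 × (26.5 − 13) × 0.465 L = 0.5 × 13.5 × 0.465 = 3.139 L·cmH2O.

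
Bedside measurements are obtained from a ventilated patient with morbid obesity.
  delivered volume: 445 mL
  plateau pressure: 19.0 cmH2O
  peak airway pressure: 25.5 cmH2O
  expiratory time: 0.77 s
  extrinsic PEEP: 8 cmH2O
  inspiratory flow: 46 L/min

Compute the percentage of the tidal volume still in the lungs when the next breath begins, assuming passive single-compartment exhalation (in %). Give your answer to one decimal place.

Flow: 46 L/min ÷ 60 = 0.7667 L/s.
R = (PIP − Pplat)/V̇ = (25.5 − 19.0) / 0.7667 = 6.5/0.7667 = 8.478 cmH2O·s/L.
C = Vt/(Pplat − PEEP) = 445.0 / (19.0 − 8) = 445.0/11.0 = 40.455 mL/cmH2O.
τ = R × C = 8.478 × 0.04046 L/cmH2O = 0.343 s.
Fraction remaining at end-expiration = e^(−Te/τ) = e^(−0.77/0.343) = 0.1059 → 10.59%.

10.6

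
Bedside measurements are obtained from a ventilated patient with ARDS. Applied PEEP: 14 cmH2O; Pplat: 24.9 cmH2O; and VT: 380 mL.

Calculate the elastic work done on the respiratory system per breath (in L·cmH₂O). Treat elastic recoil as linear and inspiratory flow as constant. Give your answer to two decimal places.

2.07

Elastic work ≈ ½ × (Pplat − PEEP) × Vt = 0.5 × (24.9 − 14) × 0.380 L = 0.5 × 10.9 × 0.380 = 2.071 L·cmH2O.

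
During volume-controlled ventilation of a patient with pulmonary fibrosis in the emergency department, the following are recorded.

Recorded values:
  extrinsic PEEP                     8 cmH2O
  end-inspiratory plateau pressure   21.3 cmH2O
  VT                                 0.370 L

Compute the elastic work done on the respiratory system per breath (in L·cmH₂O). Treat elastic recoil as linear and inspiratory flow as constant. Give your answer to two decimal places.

2.46

Elastic work ≈ ½ × (Pplat − PEEP) × Vt = 0.5 × (21.3 − 8) × 0.370 L = 0.5 × 13.3 × 0.370 = 2.461 L·cmH2O.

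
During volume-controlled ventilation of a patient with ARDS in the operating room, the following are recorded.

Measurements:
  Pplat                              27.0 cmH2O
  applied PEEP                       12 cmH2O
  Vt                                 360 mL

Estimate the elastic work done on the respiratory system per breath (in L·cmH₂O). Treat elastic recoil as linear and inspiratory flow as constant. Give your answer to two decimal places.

2.70

Elastic work ≈ ½ × (Pplat − PEEP) × Vt = 0.5 × (27.0 − 12) × 0.360 L = 0.5 × 15.0 × 0.360 = 2.7 L·cmH2O.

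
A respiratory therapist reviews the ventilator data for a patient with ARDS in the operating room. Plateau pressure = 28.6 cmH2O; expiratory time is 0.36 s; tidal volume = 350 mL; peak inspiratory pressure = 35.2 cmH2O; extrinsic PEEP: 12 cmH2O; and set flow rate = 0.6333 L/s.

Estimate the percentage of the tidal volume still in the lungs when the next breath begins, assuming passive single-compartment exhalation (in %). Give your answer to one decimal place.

R = (PIP − Pplat)/V̇ = (35.2 − 28.6) / 0.6333 = 6.6/0.6333 = 10.422 cmH2O·s/L.
C = Vt/(Pplat − PEEP) = 350.0 / (28.6 − 12) = 350.0/16.6 = 21.084 mL/cmH2O.
τ = R × C = 10.422 × 0.02108 L/cmH2O = 0.2197 s.
Fraction remaining at end-expiration = e^(−Te/τ) = e^(−0.36/0.2197) = 0.1943 → 19.43%.

19.4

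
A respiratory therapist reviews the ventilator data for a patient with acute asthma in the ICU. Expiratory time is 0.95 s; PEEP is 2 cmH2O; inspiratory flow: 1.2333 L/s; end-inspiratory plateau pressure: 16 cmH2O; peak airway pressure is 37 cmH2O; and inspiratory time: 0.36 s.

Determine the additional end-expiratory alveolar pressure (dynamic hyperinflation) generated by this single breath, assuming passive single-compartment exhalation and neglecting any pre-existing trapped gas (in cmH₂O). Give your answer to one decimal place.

2.4

Vt = flow × Ti = 1.2333 L/s × 0.36 s × 1000 mL/L = 443.99 mL.
R = (PIP − Pplat)/V̇ = (37 − 16) / 1.2333 = 21.0/1.2333 = 17.027 cmH2O·s/L.
C = Vt/(Pplat − PEEP) = 443.99 / (16 − 2) = 443.99/14.0 = 31.714 mL/cmH2O.
τ = R × C = 17.027 × 0.03171 L/cmH2O = 0.5399 s.
Fraction remaining = e^(−Te/τ) = e^(−0.95/0.5399) = 0.1721; trapped volume = 443.99 × 0.1721 = 76.411 mL.
Additional alveolar pressure from trapping ≈ V_trapped / C = 76.411 / 31.714 = 2.409 cmH2O.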